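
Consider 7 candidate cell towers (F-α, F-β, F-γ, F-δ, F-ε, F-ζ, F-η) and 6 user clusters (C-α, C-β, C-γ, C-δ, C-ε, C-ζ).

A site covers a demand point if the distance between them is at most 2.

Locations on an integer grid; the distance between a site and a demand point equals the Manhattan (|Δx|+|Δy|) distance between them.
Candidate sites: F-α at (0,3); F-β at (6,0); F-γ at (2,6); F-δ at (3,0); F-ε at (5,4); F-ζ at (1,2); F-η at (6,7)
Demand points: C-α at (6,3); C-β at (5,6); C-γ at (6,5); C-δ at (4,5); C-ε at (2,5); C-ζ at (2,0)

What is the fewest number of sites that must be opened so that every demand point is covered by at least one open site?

Coverage sets (demand points within 2 of each site):
  F-α: {}
  F-β: {}
  F-γ: {C-ε}
  F-δ: {C-ζ}
  F-ε: {C-α, C-β, C-γ, C-δ}
  F-ζ: {}
  F-η: {C-β, C-γ}
No 2 sites suffice: every size-2 union leaves at least one demand point uncovered.
But {F-γ, F-δ, F-ε} covers everything, so the minimum is 3.

3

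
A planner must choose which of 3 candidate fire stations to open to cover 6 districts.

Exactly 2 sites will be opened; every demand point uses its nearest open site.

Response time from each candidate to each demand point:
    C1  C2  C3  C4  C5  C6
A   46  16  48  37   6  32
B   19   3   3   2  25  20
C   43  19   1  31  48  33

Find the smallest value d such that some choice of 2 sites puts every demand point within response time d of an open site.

Open {A, B}.
  Farthest demand point is C6 at response time 20 (to B); all others are ≤ 20.
With {B, C} the worst case is 25.
With {A, C} the worst case is 43.
No size-2 selection achieves below 20.

20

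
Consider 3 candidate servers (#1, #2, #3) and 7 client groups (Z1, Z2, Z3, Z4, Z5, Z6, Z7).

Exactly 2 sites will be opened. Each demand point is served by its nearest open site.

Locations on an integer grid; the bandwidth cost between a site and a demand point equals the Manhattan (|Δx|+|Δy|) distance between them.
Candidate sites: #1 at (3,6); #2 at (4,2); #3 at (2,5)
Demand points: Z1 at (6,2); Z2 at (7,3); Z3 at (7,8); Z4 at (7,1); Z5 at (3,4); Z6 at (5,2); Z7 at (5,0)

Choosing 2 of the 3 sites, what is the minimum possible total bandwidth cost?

Open {#1, #2}.
  Z1→#2 2, Z2→#2 4, Z3→#1 6, Z4→#2 4, Z5→#1 2, Z6→#2 1, Z7→#2 3  ⇒ total 22.
Compare {#2, #3}: total 24.
Compare {#1, #3}: total 45.

22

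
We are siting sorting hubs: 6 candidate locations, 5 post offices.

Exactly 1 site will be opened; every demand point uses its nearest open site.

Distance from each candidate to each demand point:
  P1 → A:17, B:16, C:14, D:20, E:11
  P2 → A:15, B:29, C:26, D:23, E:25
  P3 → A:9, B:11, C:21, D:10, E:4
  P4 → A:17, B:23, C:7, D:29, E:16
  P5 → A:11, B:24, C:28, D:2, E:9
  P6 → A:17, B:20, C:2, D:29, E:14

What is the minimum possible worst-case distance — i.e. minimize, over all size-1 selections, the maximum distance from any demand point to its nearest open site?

Open {P1}.
  Farthest demand point is D at distance 20 (to P1); all others are ≤ 20.
With {P3} the worst case is 21.
With {P5} the worst case is 28.
No size-1 selection achieves below 20.

20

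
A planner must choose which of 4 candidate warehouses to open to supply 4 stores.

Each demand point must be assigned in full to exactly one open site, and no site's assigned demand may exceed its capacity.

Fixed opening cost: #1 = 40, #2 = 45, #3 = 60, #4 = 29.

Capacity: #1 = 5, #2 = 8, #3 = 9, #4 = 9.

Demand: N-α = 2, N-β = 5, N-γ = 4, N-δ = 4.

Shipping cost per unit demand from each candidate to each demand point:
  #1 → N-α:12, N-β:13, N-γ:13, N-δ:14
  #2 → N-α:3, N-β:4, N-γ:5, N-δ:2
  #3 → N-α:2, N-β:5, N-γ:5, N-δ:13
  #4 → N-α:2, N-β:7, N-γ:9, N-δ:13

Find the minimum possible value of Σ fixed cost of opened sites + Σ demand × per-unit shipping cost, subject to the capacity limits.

141

Open {#2, #4}; cheapest assignment that respects the capacities:
  #2 (cap 8, load 8): N-γ, N-δ — cost 4×5 + 4×2 = 28
  #4 (cap 9, load 7): N-α, N-β — cost 2×2 + 5×7 = 39
  Shipping 67, fixed 74 → total 141.
  Any other capacity-feasible assignment to {#2, #4} ships for at least 67.
Compare {#2, #3}: its best feasible assignment gives total 162.
Compare {#1, #2, #4}: its best feasible assignment gives total 181.
Every other set of open sites that can feasibly serve all demand totals ≥ 162 even under its best assignment. Minimum: 141.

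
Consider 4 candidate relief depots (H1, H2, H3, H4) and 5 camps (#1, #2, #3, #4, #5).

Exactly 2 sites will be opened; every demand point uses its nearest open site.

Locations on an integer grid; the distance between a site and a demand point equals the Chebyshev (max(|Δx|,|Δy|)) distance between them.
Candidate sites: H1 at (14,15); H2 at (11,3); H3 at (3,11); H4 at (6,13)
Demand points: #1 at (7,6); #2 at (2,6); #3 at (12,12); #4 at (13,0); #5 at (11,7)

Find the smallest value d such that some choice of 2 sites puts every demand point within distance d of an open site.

Open {H2, H4}.
  Farthest demand point is #2 at distance 7 (to H4); all others are ≤ 7.
With {H1, H2} the worst case is 9.
With {H2, H3} the worst case is 9.
No size-2 selection achieves below 7.

7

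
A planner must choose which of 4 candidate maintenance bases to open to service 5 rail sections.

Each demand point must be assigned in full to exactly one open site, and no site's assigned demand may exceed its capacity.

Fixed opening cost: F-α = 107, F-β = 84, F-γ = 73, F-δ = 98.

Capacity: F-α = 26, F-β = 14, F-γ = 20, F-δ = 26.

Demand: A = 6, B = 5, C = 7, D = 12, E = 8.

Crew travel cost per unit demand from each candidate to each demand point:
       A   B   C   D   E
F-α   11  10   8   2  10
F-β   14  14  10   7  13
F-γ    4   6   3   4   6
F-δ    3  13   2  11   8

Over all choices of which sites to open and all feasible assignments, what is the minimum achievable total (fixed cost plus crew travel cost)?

Open {F-γ, F-δ}; cheapest assignment that respects the capacities:
  F-γ (cap 20, load 17): B, D — cost 5×6 + 12×4 = 78
  F-δ (cap 26, load 21): A, C, E — cost 6×3 + 7×2 + 8×8 = 96
  Shipping 174, fixed 171 → total 345.
  Any other capacity-feasible assignment to {F-γ, F-δ} ships for at least 174.
Compare {F-α, F-γ}: its best feasible assignment gives total 359.
Compare {F-α, F-δ}: its best feasible assignment gives total 375.
Every other set of open sites that can feasibly serve all demand totals ≥ 359 even under its best assignment. Minimum: 345.

345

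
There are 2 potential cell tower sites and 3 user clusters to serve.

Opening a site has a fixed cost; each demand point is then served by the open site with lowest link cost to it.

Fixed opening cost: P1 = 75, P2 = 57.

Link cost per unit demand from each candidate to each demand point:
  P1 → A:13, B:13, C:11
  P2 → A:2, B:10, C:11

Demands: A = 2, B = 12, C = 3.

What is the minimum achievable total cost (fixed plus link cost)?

214

Open {P2}: assign each demand point to its cheapest open site.
  A→P2 2×2=4, B→P2 12×10=120, C→P2 3×11=33
  link cost 157, fixed 57 → total 214.
Compare {P1, P2}: link cost 157 + fixed 132 = 289.
Compare {P1}: link cost 215 + fixed 75 = 290.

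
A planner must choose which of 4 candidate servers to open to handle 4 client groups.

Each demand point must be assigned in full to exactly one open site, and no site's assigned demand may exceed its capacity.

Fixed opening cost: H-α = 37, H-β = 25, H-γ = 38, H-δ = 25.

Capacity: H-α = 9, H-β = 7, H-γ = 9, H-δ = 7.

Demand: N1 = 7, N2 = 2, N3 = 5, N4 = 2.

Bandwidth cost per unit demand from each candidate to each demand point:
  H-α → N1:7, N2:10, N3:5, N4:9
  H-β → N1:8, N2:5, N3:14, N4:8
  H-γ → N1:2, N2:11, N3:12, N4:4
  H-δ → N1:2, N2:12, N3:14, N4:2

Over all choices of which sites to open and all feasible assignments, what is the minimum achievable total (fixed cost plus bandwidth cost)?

139

Open {H-α, H-δ}; cheapest assignment that respects the capacities:
  H-α (cap 9, load 9): N2, N3, N4 — cost 2×10 + 5×5 + 2×9 = 63
  H-δ (cap 7, load 7): N1 — cost 7×2 = 14
  Shipping 77, fixed 62 → total 139.
  Any other capacity-feasible assignment to {H-α, H-δ} ships for at least 77.
Compare {H-α, H-γ}: its best feasible assignment gives total 142.
Compare {H-α, H-β, H-δ}: its best feasible assignment gives total 152.
Every other set of open sites that can feasibly serve all demand totals ≥ 142 even under its best assignment. Minimum: 139.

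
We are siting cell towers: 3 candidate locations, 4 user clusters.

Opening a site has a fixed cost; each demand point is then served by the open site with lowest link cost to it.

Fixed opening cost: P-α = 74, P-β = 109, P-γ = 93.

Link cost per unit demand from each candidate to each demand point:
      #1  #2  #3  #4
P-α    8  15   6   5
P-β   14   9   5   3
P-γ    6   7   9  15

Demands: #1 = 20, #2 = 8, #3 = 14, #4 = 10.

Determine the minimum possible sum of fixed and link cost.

Open {P-α, P-γ}: assign each demand point to its cheapest open site.
  #1→P-γ 20×6=120, #2→P-γ 8×7=56, #3→P-α 14×6=84, #4→P-α 10×5=50
  link cost 310, fixed 167 → total 477.
Compare {P-β, P-γ}: link cost 276 + fixed 202 = 478.
Compare {P-α}: link cost 414 + fixed 74 = 488.
Compare {P-α, P-β}: link cost 332 + fixed 183 = 515.
All other subsets cost ≥ 478. Minimum total cost: 477.

477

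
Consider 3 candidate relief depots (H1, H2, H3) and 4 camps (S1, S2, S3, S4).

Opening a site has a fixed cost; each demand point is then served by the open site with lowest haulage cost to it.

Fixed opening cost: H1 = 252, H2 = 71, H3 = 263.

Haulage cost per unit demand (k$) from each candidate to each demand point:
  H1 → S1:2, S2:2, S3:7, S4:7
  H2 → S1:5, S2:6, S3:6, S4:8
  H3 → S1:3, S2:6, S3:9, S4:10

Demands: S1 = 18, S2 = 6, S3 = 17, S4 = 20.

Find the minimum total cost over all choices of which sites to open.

459

Open {H2}: assign each demand point to its cheapest open site.
  S1→H2 18×5=90, S2→H2 6×6=36, S3→H2 17×6=102, S4→H2 20×8=160
  haulage cost 388, fixed 71 → total 459.
Compare {H1}: haulage cost 307 + fixed 252 = 559.
Compare {H1, H2}: haulage cost 290 + fixed 323 = 613.
Compare {H2, H3}: haulage cost 352 + fixed 334 = 686.
All other subsets cost ≥ 559. Minimum total cost: 459.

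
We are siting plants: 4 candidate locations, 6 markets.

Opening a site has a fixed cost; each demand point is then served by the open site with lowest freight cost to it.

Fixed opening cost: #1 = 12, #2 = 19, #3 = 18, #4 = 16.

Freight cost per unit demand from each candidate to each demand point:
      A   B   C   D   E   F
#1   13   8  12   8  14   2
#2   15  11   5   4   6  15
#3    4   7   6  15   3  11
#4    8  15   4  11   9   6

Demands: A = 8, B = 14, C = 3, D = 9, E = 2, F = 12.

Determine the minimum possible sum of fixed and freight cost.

Open {#1, #2, #3}: assign each demand point to its cheapest open site.
  A→#3 8×4=32, B→#3 14×7=98, C→#2 3×5=15, D→#2 9×4=36, E→#3 2×3=6, F→#1 12×2=24
  freight cost 211, fixed 49 → total 260.
Compare {#1, #2, #3, #4}: freight cost 208 + fixed 65 = 273.
Compare {#1, #3}: freight cost 250 + fixed 30 = 280.
Compare {#1, #3, #4}: freight cost 244 + fixed 46 = 290.
All other subsets cost ≥ 273. Minimum total cost: 260.

260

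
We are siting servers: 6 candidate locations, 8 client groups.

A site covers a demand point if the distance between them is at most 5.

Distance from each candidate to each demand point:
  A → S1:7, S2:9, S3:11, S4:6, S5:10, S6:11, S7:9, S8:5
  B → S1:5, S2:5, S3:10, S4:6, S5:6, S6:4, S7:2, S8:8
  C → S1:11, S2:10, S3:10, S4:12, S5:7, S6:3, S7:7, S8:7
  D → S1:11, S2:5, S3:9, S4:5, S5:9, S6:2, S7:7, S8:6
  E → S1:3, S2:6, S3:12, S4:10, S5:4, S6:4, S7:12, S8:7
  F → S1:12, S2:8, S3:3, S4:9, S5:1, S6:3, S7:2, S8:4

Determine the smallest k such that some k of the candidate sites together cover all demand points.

3

Coverage sets (demand points within 5 of each site):
  A: {S8}
  B: {S1, S2, S6, S7}
  C: {S6}
  D: {S2, S4, S6}
  E: {S1, S5, S6}
  F: {S3, S5, S6, S7, S8}
No 2 sites suffice: every size-2 union leaves at least one demand point uncovered.
But {B, D, F} covers everything, so the minimum is 3.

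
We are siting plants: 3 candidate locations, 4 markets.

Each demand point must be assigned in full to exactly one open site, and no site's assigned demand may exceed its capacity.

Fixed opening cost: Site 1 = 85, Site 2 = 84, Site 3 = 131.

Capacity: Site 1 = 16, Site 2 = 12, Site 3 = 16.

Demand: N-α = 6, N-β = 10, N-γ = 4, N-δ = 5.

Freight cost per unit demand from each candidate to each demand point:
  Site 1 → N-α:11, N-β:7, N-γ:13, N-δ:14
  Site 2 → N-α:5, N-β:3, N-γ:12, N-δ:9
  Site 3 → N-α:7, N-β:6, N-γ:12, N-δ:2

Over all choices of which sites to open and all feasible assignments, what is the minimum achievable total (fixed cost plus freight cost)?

345

Open {Site 2, Site 3}; cheapest assignment that respects the capacities:
  Site 2 (cap 12, load 10): N-β — cost 10×3 = 30
  Site 3 (cap 16, load 15): N-α, N-γ, N-δ — cost 6×7 + 4×12 + 5×2 = 100
  Shipping 130, fixed 215 → total 345.
  Any other capacity-feasible assignment to {Site 2, Site 3} ships for at least 130.
Compare {Site 1, Site 2}: its best feasible assignment gives total 366.
Compare {Site 1, Site 3}: its best feasible assignment gives total 386.
Every other set of open sites that can feasibly serve all demand totals ≥ 366 even under its best assignment. Minimum: 345.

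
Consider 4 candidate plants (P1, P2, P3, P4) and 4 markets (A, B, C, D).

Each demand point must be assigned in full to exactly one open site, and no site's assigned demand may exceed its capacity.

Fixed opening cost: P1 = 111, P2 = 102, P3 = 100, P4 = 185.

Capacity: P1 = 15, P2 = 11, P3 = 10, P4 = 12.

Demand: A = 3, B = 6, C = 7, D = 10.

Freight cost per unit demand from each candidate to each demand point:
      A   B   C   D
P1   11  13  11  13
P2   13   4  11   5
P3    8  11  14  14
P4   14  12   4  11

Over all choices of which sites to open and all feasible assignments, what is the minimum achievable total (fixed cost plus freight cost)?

530

Open {P1, P2, P3}; cheapest assignment that respects the capacities:
  P1 (cap 15, load 7): C — cost 7×11 = 77
  P2 (cap 11, load 10): D — cost 10×5 = 50
  P3 (cap 10, load 9): A, B — cost 3×8 + 6×11 = 90
  Shipping 217, fixed 313 → total 530.
  Any other capacity-feasible assignment to {P1, P2, P3} ships for at least 217.
Compare {P2, P3, P4}: its best feasible assignment gives total 555.
Compare {P1, P2, P4}: its best feasible assignment gives total 587.
Every other set of open sites that can feasibly serve all demand totals ≥ 555 even under its best assignment. Minimum: 530.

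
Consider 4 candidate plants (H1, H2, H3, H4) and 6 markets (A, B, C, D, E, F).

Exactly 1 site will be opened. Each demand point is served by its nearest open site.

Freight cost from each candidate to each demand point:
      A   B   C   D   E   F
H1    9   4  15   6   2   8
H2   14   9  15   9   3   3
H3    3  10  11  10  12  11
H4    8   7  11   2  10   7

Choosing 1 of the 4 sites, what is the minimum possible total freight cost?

Open {H1}.
  A→H1 9, B→H1 4, C→H1 15, D→H1 6, E→H1 2, F→H1 8  ⇒ total 44.
Compare {H4}: total 45.
Compare {H2}: total 53.
No size-1 selection does better; minimum is 44.

44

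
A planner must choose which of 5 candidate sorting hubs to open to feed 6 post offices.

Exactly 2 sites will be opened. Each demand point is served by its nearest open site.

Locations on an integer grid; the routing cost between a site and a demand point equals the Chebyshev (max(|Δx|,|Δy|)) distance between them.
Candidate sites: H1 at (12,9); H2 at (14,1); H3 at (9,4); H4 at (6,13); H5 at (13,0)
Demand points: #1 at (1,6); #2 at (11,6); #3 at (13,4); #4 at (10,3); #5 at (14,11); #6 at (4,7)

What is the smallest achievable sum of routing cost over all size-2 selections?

Open {H1, H3}.
  #1→H3 8, #2→H3 2, #3→H3 4, #4→H3 1, #5→H1 2, #6→H3 5  ⇒ total 22.
Compare {H2, H3}: total 26.
Compare {H3, H4}: total 26.
No size-2 selection does better; minimum is 22.

22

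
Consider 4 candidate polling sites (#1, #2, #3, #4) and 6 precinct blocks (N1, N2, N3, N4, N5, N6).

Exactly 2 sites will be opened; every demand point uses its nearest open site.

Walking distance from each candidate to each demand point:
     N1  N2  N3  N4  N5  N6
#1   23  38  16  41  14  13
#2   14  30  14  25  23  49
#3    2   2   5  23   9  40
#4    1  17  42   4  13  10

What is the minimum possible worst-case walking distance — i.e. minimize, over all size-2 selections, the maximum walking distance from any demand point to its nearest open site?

10

Open {#3, #4}.
  Farthest demand point is N6 at walking distance 10 (to #4); all others are ≤ 10.
With {#1, #4} the worst case is 17.
With {#2, #4} the worst case is 17.
No size-2 selection achieves below 10.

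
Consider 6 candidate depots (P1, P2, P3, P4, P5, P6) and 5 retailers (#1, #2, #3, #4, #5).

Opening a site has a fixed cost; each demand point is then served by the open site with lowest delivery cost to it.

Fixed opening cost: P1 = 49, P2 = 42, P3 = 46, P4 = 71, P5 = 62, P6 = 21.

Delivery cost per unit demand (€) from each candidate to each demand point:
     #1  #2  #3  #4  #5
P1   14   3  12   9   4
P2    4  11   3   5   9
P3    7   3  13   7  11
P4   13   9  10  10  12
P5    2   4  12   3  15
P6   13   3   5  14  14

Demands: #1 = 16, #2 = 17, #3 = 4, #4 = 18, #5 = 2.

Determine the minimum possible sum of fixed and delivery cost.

Open {P5, P6}: assign each demand point to its cheapest open site.
  #1→P5 16×2=32, #2→P6 17×3=51, #3→P6 4×5=20, #4→P5 18×3=54, #5→P6 2×14=28
  delivery cost 185, fixed 83 → total 268.
Compare {P2, P5}: delivery cost 184 + fixed 104 = 288.
Compare {P2, P5, P6}: delivery cost 167 + fixed 125 = 292.
Compare {P5}: delivery cost 232 + fixed 62 = 294.
All other subsets cost ≥ 288. Minimum total cost: 268.

268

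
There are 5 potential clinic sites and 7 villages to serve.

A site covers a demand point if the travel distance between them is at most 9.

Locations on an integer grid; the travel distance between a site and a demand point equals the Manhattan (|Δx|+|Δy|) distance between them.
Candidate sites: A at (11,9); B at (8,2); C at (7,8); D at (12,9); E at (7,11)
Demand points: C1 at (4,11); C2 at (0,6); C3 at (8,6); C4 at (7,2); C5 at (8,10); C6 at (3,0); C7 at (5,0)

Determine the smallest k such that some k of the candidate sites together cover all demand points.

Coverage sets (demand points within 9 of each site):
  A: {C1, C3, C5}
  B: {C3, C4, C5, C6, C7}
  C: {C1, C2, C3, C4, C5}
  D: {C3, C5}
  E: {C1, C3, C4, C5}
No single site covers all 7 demand points.
But {B, C} covers everything, so the minimum is 2.

2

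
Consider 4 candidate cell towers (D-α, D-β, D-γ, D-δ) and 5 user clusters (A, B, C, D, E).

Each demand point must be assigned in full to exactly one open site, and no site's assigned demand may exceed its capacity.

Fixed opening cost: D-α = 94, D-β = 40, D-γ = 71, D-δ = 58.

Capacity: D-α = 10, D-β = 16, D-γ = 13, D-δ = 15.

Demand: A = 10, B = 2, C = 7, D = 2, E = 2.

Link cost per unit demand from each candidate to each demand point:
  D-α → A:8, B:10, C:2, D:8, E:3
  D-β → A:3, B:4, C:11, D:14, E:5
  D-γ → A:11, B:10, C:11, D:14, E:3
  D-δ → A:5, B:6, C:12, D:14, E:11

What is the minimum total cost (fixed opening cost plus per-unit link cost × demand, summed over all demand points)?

212

Open {D-α, D-β}; cheapest assignment that respects the capacities:
  D-α (cap 10, load 9): C, D — cost 7×2 + 2×8 = 30
  D-β (cap 16, load 14): A, B, E — cost 10×3 + 2×4 + 2×5 = 48
  Shipping 78, fixed 134 → total 212.
  Any other capacity-feasible assignment to {D-α, D-β} ships for at least 78.
Compare {D-β, D-δ}: its best feasible assignment gives total 258.
Compare {D-β, D-γ}: its best feasible assignment gives total 260.
Every other set of open sites that can feasibly serve all demand totals ≥ 258 even under its best assignment. Minimum: 212.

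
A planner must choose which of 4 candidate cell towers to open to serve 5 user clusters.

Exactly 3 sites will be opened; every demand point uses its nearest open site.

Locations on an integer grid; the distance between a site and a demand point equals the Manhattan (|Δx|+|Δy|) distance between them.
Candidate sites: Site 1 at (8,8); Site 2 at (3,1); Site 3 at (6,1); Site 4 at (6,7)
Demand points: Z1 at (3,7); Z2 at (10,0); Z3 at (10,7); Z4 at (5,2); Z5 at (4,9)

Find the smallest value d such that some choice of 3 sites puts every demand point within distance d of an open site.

Open {Site 1, Site 3, Site 4}.
  Farthest demand point is Z2 at distance 5 (to Site 3); all others are ≤ 5.
With {Site 2, Site 3, Site 4} the worst case is 5.
With {Site 1, Site 2, Site 3} the worst case is 6.
No size-3 selection achieves below 5.

5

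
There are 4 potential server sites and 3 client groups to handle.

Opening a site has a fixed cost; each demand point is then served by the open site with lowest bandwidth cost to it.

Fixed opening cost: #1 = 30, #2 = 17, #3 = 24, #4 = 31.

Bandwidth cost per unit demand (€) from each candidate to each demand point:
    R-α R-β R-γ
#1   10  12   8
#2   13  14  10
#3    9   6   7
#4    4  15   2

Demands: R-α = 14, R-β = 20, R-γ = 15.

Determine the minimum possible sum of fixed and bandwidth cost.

261

Open {#3, #4}: assign each demand point to its cheapest open site.
  R-α→#4 14×4=56, R-β→#3 20×6=120, R-γ→#4 15×2=30
  bandwidth cost 206, fixed 55 → total 261.
Compare {#2, #3, #4}: bandwidth cost 206 + fixed 72 = 278.
Compare {#1, #3, #4}: bandwidth cost 206 + fixed 85 = 291.
Compare {#1, #2, #3, #4}: bandwidth cost 206 + fixed 102 = 308.
All other subsets cost ≥ 278. Minimum total cost: 261.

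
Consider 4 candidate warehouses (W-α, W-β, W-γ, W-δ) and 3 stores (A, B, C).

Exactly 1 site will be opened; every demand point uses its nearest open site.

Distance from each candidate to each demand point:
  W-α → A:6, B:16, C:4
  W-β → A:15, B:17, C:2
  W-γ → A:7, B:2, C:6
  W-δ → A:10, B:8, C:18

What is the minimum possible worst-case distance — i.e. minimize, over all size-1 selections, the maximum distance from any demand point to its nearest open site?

7

Open {W-γ}.
  Farthest demand point is A at distance 7 (to W-γ); all others are ≤ 7.
With {W-α} the worst case is 16.
With {W-β} the worst case is 17.
No size-1 selection achieves below 7.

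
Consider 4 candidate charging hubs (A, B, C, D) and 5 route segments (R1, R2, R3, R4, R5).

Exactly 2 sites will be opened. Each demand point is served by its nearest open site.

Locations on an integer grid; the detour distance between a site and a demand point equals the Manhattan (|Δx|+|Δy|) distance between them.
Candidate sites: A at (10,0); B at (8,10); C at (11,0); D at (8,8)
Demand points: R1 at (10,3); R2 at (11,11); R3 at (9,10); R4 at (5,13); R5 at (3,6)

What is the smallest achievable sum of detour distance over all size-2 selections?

23

Open {A, B}.
  R1→A 3, R2→B 4, R3→B 1, R4→B 6, R5→B 9  ⇒ total 23.
Compare {B, C}: total 24.
Compare {B, D}: total 25.
No size-2 selection does better; minimum is 23.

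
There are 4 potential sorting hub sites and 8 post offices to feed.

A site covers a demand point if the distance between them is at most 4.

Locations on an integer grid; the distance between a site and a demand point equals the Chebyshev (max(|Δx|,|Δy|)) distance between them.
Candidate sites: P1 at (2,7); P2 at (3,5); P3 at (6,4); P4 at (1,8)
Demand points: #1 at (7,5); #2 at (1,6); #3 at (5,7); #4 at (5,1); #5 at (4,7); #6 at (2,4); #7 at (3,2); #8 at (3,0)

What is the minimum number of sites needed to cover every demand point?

2

Coverage sets (demand points within 4 of each site):
  P1: {#2, #3, #5, #6}
  P2: {#1, #2, #3, #4, #5, #6, #7}
  P3: {#1, #3, #4, #5, #6, #7, #8}
  P4: {#2, #3, #5, #6}
No single site covers all 8 demand points.
But {P1, P3} covers everything, so the minimum is 2.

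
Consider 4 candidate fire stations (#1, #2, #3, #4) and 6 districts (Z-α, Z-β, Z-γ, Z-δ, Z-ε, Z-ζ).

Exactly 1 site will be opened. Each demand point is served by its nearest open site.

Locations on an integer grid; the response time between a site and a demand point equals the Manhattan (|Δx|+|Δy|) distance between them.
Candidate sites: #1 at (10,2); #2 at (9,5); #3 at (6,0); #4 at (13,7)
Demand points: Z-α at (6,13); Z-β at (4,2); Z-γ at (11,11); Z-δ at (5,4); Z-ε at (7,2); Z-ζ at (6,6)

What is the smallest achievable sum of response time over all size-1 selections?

41

Open {#2}.
  Z-α→#2 11, Z-β→#2 8, Z-γ→#2 8, Z-δ→#2 5, Z-ε→#2 5, Z-ζ→#2 4  ⇒ total 41.
Compare {#3}: total 47.
Compare {#1}: total 49.
No size-1 selection does better; minimum is 41.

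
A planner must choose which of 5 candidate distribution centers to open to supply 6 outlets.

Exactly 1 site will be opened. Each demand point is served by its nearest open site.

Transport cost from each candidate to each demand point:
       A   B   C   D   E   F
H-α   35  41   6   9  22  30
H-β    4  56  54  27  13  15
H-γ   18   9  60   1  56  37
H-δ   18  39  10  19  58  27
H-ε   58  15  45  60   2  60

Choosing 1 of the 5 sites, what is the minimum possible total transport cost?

Open {H-α}.
  A→H-α 35, B→H-α 41, C→H-α 6, D→H-α 9, E→H-α 22, F→H-α 30  ⇒ total 143.
Compare {H-β}: total 169.
Compare {H-δ}: total 171.
No size-1 selection does better; minimum is 143.

143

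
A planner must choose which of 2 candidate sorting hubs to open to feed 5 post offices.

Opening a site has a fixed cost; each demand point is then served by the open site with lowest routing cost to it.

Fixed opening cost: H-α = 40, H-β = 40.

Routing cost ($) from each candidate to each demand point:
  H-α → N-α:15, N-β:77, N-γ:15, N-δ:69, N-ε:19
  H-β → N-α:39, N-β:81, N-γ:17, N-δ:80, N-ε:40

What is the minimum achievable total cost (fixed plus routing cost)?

235

Open {H-α}: assign each demand point to its cheapest open site.
  N-α→H-α 15, N-β→H-α 77, N-γ→H-α 15, N-δ→H-α 69, N-ε→H-α 19
  routing cost 195, fixed 40 → total 235.
Compare {H-α, H-β}: routing cost 195 + fixed 80 = 275.
Compare {H-β}: routing cost 257 + fixed 40 = 297.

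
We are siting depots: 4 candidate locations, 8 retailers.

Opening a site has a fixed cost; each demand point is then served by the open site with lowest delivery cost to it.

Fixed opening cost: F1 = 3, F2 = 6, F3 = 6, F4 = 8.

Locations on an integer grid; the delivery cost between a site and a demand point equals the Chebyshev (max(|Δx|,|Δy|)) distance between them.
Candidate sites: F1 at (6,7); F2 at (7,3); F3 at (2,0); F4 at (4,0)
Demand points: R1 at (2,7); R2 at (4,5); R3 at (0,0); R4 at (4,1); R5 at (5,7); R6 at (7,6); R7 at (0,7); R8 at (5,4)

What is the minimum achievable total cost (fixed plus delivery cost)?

Open {F1, F3}: assign each demand point to its cheapest open site.
  R1→F1 4, R2→F1 2, R3→F3 2, R4→F3 2, R5→F1 1, R6→F1 1, R7→F1 6, R8→F1 3
  delivery cost 21, fixed 9 → total 30.
Compare {F1}: delivery cost 30 + fixed 3 = 33.
Compare {F1, F4}: delivery cost 22 + fixed 11 = 33.
Compare {F1, F2}: delivery cost 26 + fixed 9 = 35.
All other subsets cost ≥ 33. Minimum total cost: 30.

30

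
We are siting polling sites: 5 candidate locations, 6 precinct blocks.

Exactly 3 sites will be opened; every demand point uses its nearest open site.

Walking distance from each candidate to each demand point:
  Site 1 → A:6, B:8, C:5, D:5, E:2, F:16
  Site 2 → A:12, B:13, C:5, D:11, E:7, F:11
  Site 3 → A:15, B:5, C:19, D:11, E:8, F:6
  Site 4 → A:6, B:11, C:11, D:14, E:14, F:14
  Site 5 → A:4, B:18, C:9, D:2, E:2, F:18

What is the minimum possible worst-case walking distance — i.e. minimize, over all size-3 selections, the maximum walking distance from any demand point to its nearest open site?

6

Open {Site 1, Site 2, Site 3}.
  Farthest demand point is A at walking distance 6 (to Site 1); all others are ≤ 6.
With {Site 1, Site 3, Site 4} the worst case is 6.
With {Site 1, Site 3, Site 5} the worst case is 6.
No size-3 selection achieves below 6.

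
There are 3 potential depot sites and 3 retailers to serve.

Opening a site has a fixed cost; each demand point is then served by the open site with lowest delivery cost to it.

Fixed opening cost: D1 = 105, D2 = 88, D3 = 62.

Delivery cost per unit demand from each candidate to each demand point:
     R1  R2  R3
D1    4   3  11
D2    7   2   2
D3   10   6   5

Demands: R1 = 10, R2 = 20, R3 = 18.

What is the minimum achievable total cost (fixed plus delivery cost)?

Open {D2}: assign each demand point to its cheapest open site.
  R1→D2 10×7=70, R2→D2 20×2=40, R3→D2 18×2=36
  delivery cost 146, fixed 88 → total 234.
Compare {D2, D3}: delivery cost 146 + fixed 150 = 296.
Compare {D1, D2}: delivery cost 116 + fixed 193 = 309.
Compare {D1, D3}: delivery cost 190 + fixed 167 = 357.
All other subsets cost ≥ 296. Minimum total cost: 234.

234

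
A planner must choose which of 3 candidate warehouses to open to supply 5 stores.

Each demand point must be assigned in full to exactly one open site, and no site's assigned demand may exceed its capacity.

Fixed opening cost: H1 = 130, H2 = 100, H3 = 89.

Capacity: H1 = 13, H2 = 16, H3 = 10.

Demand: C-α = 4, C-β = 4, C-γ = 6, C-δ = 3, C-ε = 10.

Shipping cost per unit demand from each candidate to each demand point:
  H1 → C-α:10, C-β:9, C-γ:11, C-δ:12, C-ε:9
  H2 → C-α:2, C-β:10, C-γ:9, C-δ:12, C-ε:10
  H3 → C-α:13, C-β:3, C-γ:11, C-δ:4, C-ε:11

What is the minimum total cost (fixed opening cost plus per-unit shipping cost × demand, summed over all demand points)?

458

Open {H1, H2}; cheapest assignment that respects the capacities:
  H1 (cap 13, load 13): C-δ, C-ε — cost 3×12 + 10×9 = 126
  H2 (cap 16, load 14): C-α, C-β, C-γ — cost 4×2 + 4×10 + 6×9 = 102
  Shipping 228, fixed 230 → total 458.
  Any other capacity-feasible assignment to {H1, H2} ships for at least 228.
Compare {H1, H2, H3}: its best feasible assignment gives total 495.
Every other set of open sites that can feasibly serve all demand totals ≥ 495 even under its best assignment. Minimum: 458.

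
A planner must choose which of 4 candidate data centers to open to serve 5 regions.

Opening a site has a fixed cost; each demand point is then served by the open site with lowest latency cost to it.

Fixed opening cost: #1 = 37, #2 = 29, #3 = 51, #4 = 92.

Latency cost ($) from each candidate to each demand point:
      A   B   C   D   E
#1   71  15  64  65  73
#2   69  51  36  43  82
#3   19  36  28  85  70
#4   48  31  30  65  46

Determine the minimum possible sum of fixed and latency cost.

276

Open {#2, #3}: assign each demand point to its cheapest open site.
  A→#3 19, B→#3 36, C→#3 28, D→#2 43, E→#3 70
  latency cost 196, fixed 80 → total 276.
Compare {#1, #3}: latency cost 197 + fixed 88 = 285.
Compare {#3}: latency cost 238 + fixed 51 = 289.
Compare {#1, #2, #3}: latency cost 175 + fixed 117 = 292.
All other subsets cost ≥ 285. Minimum total cost: 276.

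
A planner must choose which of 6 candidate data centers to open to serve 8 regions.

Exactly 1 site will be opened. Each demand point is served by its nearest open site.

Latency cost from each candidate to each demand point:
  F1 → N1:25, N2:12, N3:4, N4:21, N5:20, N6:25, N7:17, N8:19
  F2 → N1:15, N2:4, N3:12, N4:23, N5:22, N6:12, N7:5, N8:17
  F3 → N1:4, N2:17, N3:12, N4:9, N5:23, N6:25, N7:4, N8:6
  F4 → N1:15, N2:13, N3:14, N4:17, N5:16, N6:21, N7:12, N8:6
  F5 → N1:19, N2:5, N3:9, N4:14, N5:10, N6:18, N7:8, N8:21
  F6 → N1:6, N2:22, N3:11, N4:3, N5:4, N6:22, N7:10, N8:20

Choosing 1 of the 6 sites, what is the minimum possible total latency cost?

98

Open {F6}.
  N1→F6 6, N2→F6 22, N3→F6 11, N4→F6 3, N5→F6 4, N6→F6 22, N7→F6 10, N8→F6 20  ⇒ total 98.
Compare {F3}: total 100.
Compare {F5}: total 104.
No size-1 selection does better; minimum is 98.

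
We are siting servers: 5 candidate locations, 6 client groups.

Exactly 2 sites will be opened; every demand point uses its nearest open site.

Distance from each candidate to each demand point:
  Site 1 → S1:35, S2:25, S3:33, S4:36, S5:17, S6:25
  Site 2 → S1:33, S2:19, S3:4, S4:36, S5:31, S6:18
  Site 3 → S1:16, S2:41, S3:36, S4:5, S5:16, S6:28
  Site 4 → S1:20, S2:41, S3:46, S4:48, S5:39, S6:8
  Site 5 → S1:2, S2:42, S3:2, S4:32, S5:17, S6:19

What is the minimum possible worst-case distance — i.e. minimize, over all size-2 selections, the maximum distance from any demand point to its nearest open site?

19

Open {Site 2, Site 3}.
  Farthest demand point is S2 at distance 19 (to Site 2); all others are ≤ 19.
With {Site 1, Site 5} the worst case is 32.
With {Site 2, Site 5} the worst case is 32.
No size-2 selection achieves below 19.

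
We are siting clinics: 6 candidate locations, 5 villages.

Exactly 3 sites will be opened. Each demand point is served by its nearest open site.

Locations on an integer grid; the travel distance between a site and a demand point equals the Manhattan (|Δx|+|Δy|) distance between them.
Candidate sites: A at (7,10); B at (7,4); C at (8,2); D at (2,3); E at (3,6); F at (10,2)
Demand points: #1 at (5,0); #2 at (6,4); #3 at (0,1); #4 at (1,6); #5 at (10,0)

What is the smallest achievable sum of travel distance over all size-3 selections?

17

Open {B, D, F}.
  #1→B 6, #2→B 1, #3→D 4, #4→D 4, #5→F 2  ⇒ total 17.
Compare {B, C, D}: total 18.
Compare {B, E, F}: total 19.
No size-3 selection does better; minimum is 17.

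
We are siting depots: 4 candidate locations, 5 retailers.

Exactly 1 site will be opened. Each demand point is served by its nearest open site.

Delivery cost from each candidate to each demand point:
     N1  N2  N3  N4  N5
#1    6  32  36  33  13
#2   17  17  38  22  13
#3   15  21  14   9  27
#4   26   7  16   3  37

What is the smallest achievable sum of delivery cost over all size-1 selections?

Open {#3}.
  N1→#3 15, N2→#3 21, N3→#3 14, N4→#3 9, N5→#3 27  ⇒ total 86.
Compare {#4}: total 89.
Compare {#2}: total 107.
No size-1 selection does better; minimum is 86.

86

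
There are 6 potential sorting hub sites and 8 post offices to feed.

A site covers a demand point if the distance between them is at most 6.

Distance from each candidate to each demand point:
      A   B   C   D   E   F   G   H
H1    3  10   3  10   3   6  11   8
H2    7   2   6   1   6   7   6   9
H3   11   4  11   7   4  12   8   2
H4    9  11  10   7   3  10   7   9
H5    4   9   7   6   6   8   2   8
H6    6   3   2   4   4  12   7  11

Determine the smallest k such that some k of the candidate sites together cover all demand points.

Coverage sets (demand points within 6 of each site):
  H1: {A, C, E, F}
  H2: {B, C, D, E, G}
  H3: {B, E, H}
  H4: {E}
  H5: {A, D, E, G}
  H6: {A, B, C, D, E}
No 2 sites suffice: every size-2 union leaves at least one demand point uncovered.
But {H1, H2, H3} covers everything, so the minimum is 3.

3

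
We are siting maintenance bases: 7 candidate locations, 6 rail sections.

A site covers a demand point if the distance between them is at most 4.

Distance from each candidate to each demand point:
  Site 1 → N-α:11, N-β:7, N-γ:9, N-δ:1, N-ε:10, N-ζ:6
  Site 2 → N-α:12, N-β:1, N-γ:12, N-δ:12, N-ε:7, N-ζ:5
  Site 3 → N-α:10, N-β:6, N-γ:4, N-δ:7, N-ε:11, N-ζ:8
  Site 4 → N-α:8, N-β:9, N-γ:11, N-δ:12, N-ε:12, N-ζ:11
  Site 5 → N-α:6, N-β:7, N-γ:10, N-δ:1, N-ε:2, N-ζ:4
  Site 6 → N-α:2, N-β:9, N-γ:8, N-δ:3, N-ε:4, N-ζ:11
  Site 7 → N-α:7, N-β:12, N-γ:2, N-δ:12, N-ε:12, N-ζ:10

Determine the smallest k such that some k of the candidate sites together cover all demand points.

4

Coverage sets (demand points within 4 of each site):
  Site 1: {N-δ}
  Site 2: {N-β}
  Site 3: {N-γ}
  Site 4: {}
  Site 5: {N-δ, N-ε, N-ζ}
  Site 6: {N-α, N-δ, N-ε}
  Site 7: {N-γ}
No 3 sites suffice: every size-3 union leaves at least one demand point uncovered.
But {Site 2, Site 3, Site 5, Site 6} covers everything, so the minimum is 4.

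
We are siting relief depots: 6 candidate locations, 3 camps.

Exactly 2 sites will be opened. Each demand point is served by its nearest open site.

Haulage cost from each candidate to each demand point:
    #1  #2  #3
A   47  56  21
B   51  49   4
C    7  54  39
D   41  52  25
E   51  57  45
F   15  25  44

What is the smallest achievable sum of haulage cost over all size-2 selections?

44

Open {B, F}.
  #1→F 15, #2→F 25, #3→B 4  ⇒ total 44.
Compare {B, C}: total 60.
Compare {A, F}: total 61.
No size-2 selection does better; minimum is 44.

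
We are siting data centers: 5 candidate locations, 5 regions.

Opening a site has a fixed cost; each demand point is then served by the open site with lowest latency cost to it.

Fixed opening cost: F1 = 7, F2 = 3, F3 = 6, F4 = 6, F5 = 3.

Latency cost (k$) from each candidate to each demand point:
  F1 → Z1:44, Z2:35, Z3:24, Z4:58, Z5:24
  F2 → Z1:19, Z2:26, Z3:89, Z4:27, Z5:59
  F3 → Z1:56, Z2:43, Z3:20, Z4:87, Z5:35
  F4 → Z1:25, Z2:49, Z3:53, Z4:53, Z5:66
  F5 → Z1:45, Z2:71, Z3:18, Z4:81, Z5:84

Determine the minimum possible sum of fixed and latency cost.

127

Open {F1, F2, F5}: assign each demand point to its cheapest open site.
  Z1→F2 19, Z2→F2 26, Z3→F5 18, Z4→F2 27, Z5→F1 24
  latency cost 114, fixed 13 → total 127.
Compare {F1, F2}: latency cost 120 + fixed 10 = 130.
Compare {F1, F2, F3}: latency cost 116 + fixed 16 = 132.
Compare {F1, F2, F3, F5}: latency cost 114 + fixed 19 = 133.
All other subsets cost ≥ 130. Minimum total cost: 127.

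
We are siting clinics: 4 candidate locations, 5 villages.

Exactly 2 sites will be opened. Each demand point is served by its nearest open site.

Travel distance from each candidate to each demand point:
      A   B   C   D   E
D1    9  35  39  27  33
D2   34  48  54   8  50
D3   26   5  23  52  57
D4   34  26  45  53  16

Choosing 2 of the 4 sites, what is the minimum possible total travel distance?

97

Open {D1, D3}.
  A→D1 9, B→D3 5, C→D3 23, D→D1 27, E→D1 33  ⇒ total 97.
Compare {D2, D3}: total 112.
Compare {D1, D4}: total 117.
No size-2 selection does better; minimum is 97.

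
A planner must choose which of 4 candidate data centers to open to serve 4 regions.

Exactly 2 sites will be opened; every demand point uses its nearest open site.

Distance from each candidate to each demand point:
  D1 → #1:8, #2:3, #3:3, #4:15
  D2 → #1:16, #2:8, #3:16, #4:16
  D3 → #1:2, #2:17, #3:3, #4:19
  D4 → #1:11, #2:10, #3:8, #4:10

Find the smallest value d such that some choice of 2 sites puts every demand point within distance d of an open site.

10

Open {D1, D4}.
  Farthest demand point is #4 at distance 10 (to D4); all others are ≤ 10.
With {D3, D4} the worst case is 10.
With {D2, D4} the worst case is 11.
No size-2 selection achieves below 10.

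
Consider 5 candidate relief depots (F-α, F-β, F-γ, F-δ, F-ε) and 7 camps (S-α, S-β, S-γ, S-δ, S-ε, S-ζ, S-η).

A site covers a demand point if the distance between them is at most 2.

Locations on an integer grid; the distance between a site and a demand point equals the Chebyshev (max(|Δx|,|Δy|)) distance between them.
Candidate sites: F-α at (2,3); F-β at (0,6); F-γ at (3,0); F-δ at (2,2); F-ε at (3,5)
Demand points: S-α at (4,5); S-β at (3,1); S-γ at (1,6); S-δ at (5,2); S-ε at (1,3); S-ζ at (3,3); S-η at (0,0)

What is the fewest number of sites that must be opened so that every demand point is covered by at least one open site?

3

Coverage sets (demand points within 2 of each site):
  F-α: {S-α, S-β, S-ε, S-ζ}
  F-β: {S-γ}
  F-γ: {S-β, S-δ}
  F-δ: {S-β, S-ε, S-ζ, S-η}
  F-ε: {S-α, S-γ, S-ε, S-ζ}
No 2 sites suffice: every size-2 union leaves at least one demand point uncovered.
But {F-γ, F-δ, F-ε} covers everything, so the minimum is 3.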